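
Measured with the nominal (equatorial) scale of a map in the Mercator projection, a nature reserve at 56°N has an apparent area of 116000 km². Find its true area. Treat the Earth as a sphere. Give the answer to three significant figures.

36300 km²

For Mercator, h = k = sec φ (a conformal cylindrical projection has a single point scale, 1/cos φ).
Areal scale = k² = sec²φ = 1/cos²(56°) = 1/0.5592² = 3.198.
True area = apparent / (areal scale) = 116000 / 3.198 ≈ 36300 km².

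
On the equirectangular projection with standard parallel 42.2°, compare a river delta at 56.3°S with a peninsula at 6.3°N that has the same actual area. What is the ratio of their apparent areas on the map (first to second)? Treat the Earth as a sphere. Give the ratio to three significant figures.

1.79

The equidistant cylindrical projection with φ₀ = 42.2° has h = 1 (meridians true) and k = cos φ₀ / cos φ along parallels.
Areal scale at 56.3°: h·k = 1.000 × 1.335 = 1.335.
Areal scale at 6.3°: h·k = 1.000 × 0.7453 = 0.7453.
Ratio = 1.335/0.7453 ≈ 1.79.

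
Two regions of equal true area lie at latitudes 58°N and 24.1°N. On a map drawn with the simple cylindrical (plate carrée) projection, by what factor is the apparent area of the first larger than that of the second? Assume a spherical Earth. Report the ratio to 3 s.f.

1.72

For the equirectangular projection with φ₀ = 0 (plate carrée), h = 1 along meridians and k = sec φ along parallels.
Areal scale at 58°: h·k = 1.000 × 1.887 = 1.887.
Areal scale at 24.1°: h·k = 1.000 × 1.095 = 1.095.
Ratio = 1.887/1.095 ≈ 1.72.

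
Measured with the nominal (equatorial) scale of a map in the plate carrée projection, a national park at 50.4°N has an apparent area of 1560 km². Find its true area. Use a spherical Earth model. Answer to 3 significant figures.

994 km²

For the equirectangular projection with φ₀ = 0 (plate carrée), h = 1 along meridians and k = sec φ along parallels.
Areal scale = h·k = 1 × sec φ; at 50.4°, h = 1.000, k = 1.569, so h·k = 1.569.
True area = apparent / (areal scale) = 1560 / 1.569 ≈ 994 km².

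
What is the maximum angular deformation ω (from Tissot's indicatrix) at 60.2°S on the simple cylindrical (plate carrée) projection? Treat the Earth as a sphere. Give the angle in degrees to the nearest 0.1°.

For the equirectangular projection with φ₀ = 0 (plate carrée), h = 1 along meridians and k = sec φ along parallels.
At 60.2°: h = 1.000, k = 2.012; principal scales a = 2.012, b = 1.000.
sin(ω/2) = (a − b)/(a + b) = 1.012/3.012 = 0.3360, so ω = 2 arcsin(0.3360) ≈ 39.3°.

39.3°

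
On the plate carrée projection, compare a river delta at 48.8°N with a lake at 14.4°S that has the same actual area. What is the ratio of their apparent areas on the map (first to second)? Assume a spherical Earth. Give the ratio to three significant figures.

In the plate carrée (x = Rλ, y = Rφ), meridians are true-scale (h = 1) and parallels are stretched by k = sec φ.
Areal scale at 48.8°: h·k = 1.000 × 1.518 = 1.518.
Areal scale at 14.4°: h·k = 1.000 × 1.032 = 1.032.
Ratio = 1.518/1.032 ≈ 1.47.

1.47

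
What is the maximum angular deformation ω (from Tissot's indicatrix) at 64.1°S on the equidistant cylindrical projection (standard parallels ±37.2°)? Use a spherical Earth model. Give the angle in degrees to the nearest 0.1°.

33.9°

The equidistant cylindrical projection with φ₀ = 37.2° has h = 1 (meridians true) and k = cos φ₀ / cos φ along parallels.
At 64.1°: h = 1.000, k = 1.824; principal scales a = 1.824, b = 1.000.
sin(ω/2) = (a − b)/(a + b) = 0.8236/2.824 = 0.2917, so ω = 2 arcsin(0.2917) ≈ 33.9°.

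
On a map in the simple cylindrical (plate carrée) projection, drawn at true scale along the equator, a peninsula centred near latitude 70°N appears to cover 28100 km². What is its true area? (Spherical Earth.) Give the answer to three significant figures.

For the equirectangular projection with φ₀ = 0 (plate carrée), h = 1 along meridians and k = sec φ along parallels.
Areal scale = h·k = 1 × sec φ; at 70°, h = 1.000, k = 2.924, so h·k = 2.924.
True area = apparent / (areal scale) = 28100 / 2.924 ≈ 9610 km².

9610 km²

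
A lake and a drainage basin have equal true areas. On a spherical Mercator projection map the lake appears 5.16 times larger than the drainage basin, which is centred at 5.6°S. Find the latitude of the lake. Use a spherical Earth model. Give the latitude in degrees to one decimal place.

Mercator areal scale is sec²φ, so apparent-area ratio = sec²φ₁ / sec²φ₂ = cos²φ₂ / cos²φ₁.
cos²φ₂ / cos²φ₁ = 5.16  ⇒  cos φ₁ = cos 5.6° / √5.16 = 0.9952/2.272 = 0.4381.
φ₁ = arccos(0.4381) ≈ 64.0°.

64.0°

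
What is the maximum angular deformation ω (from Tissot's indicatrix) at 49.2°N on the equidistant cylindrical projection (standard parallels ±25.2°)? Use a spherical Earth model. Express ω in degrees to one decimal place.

With standard parallel φ₀ = 25.2°, the equirectangular projection gives x = Rλ cos φ₀, y = Rφ, so h = 1 and k = cos 25.2° / cos φ.
At 49.2°: h = 1.000, k = 1.385; principal scales a = 1.385, b = 1.000.
sin(ω/2) = (a − b)/(a + b) = 0.3848/2.385 = 0.1613, so ω = 2 arcsin(0.1613) ≈ 18.6°.

18.6°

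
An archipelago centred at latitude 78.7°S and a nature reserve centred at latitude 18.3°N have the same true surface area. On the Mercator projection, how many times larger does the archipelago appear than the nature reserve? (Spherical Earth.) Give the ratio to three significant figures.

Mercator areal scale is sec²φ.
At 78.7°: sec²(78.7°) = 1/0.1959² = 26.05.
At 18.3°: sec²(18.3°) = 1/0.9494² = 1.109.
Ratio = 26.05/1.109 = cos²(18.3°)/cos²(78.7°) ≈ 23.5.

23.5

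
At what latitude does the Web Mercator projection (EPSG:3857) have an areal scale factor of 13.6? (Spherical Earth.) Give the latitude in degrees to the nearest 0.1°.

74.3°

Mercator areal scale is sec²φ.
sec²φ = 13.6  ⇒  cos²φ = 0.07353  ⇒  cos φ = 0.2712.
φ = arccos(0.2712) ≈ 74.3°.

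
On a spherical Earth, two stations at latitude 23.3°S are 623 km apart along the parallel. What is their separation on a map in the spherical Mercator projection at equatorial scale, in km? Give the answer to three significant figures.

Mercator is conformal, so the point scale is isotropic: h = k = sec φ = 1/cos φ.
Along the parallel, k = sec 23.3° = 1/0.9184 = 1.089.
Map distance = 623 × 1.089 ≈ 678 km.

678 km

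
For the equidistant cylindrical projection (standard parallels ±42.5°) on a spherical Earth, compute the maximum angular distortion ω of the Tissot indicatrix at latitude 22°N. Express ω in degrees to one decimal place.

In the equirectangular projection with standard parallel φ₀ = 42.5° (x = Rλ cos φ₀, y = Rφ), meridians are true-scale (h = 1) and the parallel scale is k = cos φ₀ / cos φ.
At 22°: h = 1.000, k = 0.7952; principal scales a = 1.000, b = 0.7952.
sin(ω/2) = (a − b)/(a + b) = 0.2048/1.795 = 0.1141, so ω = 2 arcsin(0.1141) ≈ 13.1°.

13.1°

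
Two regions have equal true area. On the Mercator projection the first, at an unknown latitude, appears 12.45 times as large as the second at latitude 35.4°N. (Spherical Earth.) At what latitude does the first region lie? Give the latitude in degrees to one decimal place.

76.6°

For equal true areas on Mercator, apparent areas scale as sec²φ, so the ratio is cos²φ₂ / cos²φ₁.
cos²φ₂ / cos²φ₁ = 12.45  ⇒  cos φ₁ = cos 35.4° / √12.45 = 0.8151/3.528 = 0.2310.
φ₁ = arccos(0.2310) ≈ 76.6°.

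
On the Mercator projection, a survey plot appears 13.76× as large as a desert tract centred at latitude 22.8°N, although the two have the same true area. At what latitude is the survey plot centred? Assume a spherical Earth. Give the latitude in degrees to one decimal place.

For equal true areas on Mercator, apparent areas scale as sec²φ, so the ratio is cos²φ₂ / cos²φ₁.
cos²φ₂ / cos²φ₁ = 13.76  ⇒  cos φ₁ = cos 22.8° / √13.76 = 0.9219/3.709 = 0.2485.
φ₁ = arccos(0.2485) ≈ 75.6°.

75.6°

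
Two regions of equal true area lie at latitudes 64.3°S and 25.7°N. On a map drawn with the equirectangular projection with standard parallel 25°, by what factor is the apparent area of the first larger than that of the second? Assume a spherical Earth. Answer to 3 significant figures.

The equidistant cylindrical projection with φ₀ = 25° has h = 1 (meridians true) and k = cos φ₀ / cos φ along parallels.
Areal scale at 64.3°: h·k = 1.000 × 2.090 = 2.090.
Areal scale at 25.7°: h·k = 1.000 × 1.006 = 1.006.
Ratio = 2.090/1.006 ≈ 2.08.

2.08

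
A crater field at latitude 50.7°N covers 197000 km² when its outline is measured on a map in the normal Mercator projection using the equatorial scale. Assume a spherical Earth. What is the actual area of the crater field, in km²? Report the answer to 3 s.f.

The Mercator projection is conformal; its linear scale factor is the same in every direction and equals sec φ = 1/cos φ.
Areal scale = k² = sec²φ = 1/cos²(50.7°) = 1/0.6334² = 2.493.
True area = apparent / (areal scale) = 197000 / 2.493 ≈ 79000 km².

79000 km²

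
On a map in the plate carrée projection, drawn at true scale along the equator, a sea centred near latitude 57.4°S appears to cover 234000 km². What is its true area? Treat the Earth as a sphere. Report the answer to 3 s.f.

Plate carrée maps x = Rλ, y = Rφ. The meridian scale is h = 1 and the parallel scale is k = 1/cos φ = sec φ.
Areal scale = h·k = 1 × sec φ; at 57.4°, h = 1.000, k = 1.856, so h·k = 1.856.
True area = apparent / (areal scale) = 234000 / 1.856 ≈ 126000 km².

126000 km²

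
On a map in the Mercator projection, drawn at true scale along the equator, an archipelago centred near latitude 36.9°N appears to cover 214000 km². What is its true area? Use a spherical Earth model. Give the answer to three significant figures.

137000 km²

Mercator is conformal, so the point scale is isotropic: h = k = sec φ = 1/cos φ.
Areal scale = k² = sec²φ = 1/cos²(36.9°) = 1/0.7997² = 1.564.
True area = apparent / (areal scale) = 214000 / 1.564 ≈ 137000 km².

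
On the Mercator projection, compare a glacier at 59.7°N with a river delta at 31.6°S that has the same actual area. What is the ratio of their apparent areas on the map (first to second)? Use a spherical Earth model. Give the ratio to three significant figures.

On Mercator, area is exaggerated by sec²φ = 1/cos²φ.
At 59.7°: sec²(59.7°) = 1/0.5045² = 3.929.
At 31.6°: sec²(31.6°) = 1/0.8517² = 1.378.
Ratio = 3.929/1.378 = cos²(31.6°)/cos²(59.7°) ≈ 2.85.

2.85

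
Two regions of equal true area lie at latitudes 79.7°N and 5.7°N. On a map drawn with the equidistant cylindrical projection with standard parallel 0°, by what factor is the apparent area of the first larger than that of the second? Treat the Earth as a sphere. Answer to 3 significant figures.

In the plate carrée (x = Rλ, y = Rφ), meridians are true-scale (h = 1) and parallels are stretched by k = sec φ.
Areal scale at 79.7°: h·k = 1.000 × 5.593 = 5.593.
Areal scale at 5.7°: h·k = 1.000 × 1.005 = 1.005.
Ratio = 5.593/1.005 ≈ 5.57.

5.57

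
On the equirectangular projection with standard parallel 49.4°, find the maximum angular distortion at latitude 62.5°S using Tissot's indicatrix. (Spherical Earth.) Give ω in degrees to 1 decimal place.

19.6°

In the equirectangular projection with standard parallel φ₀ = 49.4° (x = Rλ cos φ₀, y = Rφ), meridians are true-scale (h = 1) and the parallel scale is k = cos φ₀ / cos φ.
At 62.5°: h = 1.000, k = 1.409; principal scales a = 1.409, b = 1.000.
sin(ω/2) = (a − b)/(a + b) = 0.4094/2.409 = 0.1699, so ω = 2 arcsin(0.1699) ≈ 19.6°.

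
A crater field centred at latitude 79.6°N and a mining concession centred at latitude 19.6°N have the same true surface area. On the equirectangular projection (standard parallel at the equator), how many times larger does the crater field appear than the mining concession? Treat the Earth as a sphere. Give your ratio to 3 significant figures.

5.22

In the plate carrée (x = Rλ, y = Rφ), meridians are true-scale (h = 1) and parallels are stretched by k = sec φ.
Areal scale at 79.6°: h·k = 1.000 × 5.540 = 5.540.
Areal scale at 19.6°: h·k = 1.000 × 1.062 = 1.062.
Ratio = 5.540/1.062 ≈ 5.22.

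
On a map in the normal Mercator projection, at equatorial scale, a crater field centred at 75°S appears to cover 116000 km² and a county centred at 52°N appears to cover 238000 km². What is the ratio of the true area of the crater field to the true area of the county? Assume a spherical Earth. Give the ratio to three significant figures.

0.0861

Mercator's areal exaggeration is sec²φ; hence true area = (apparent area) · cos²φ.
True area of crater field: 116000 × cos²(75°) = 116000 × 0.06699 = 7771 km².
True area of county: 238000 × cos²(52°) = 238000 × 0.3790 = 90210 km².
Ratio = 7771 / 90210 ≈ 0.0861.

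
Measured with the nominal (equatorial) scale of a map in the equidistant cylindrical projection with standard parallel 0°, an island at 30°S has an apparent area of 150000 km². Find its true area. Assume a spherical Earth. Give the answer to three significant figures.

In the plate carrée (x = Rλ, y = Rφ), meridians are true-scale (h = 1) and parallels are stretched by k = sec φ.
Areal scale = h·k = 1 × sec φ; at 30°, h = 1.000, k = 1.155, so h·k = 1.155.
True area = apparent / (areal scale) = 150000 / 1.155 ≈ 130000 km².

130000 km²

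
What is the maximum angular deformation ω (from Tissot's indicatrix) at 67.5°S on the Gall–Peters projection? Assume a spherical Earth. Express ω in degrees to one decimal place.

66.3°

Gall–Peters is a cylindrical equal-area projection with standard parallels at ±45°. For cylindrical equal-area with standard parallel φ₀, h = cos φ / cos φ₀ and k = cos φ₀ / cos φ, so h·k = 1.
At 67.5°: h = 0.5412, k = 1.848; principal scales a = 1.848, b = 0.5412.
sin(ω/2) = (a − b)/(a + b) = 1.307/2.389 = 0.5469, so ω = 2 arcsin(0.5469) ≈ 66.3°.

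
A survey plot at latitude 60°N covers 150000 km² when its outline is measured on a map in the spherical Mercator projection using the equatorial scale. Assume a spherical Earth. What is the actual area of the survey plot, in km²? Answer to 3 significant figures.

37500 km²

For Mercator, h = k = sec φ (a conformal cylindrical projection has a single point scale, 1/cos φ).
Areal scale = k² = sec²φ = 1/cos²(60°) = 1/0.5000² = 4.000.
True area = apparent / (areal scale) = 150000 / 4.000 ≈ 37500 km².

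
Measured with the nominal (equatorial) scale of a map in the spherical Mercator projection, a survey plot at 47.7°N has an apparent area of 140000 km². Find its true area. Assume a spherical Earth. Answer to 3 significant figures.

Mercator is conformal, so the point scale is isotropic: h = k = sec φ = 1/cos φ.
Areal scale = k² = sec²φ = 1/cos²(47.7°) = 1/0.6730² = 2.208.
True area = apparent / (areal scale) = 140000 / 2.208 ≈ 63400 km².

63400 km²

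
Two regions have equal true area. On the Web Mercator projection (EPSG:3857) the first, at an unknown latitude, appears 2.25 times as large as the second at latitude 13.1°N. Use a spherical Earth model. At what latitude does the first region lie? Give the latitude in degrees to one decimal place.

Mercator areal scale is sec²φ, so apparent-area ratio = sec²φ₁ / sec²φ₂ = cos²φ₂ / cos²φ₁.
cos²φ₂ / cos²φ₁ = 2.25  ⇒  cos φ₁ = cos 13.1° / √2.25 = 0.9740/1.500 = 0.6493.
φ₁ = arccos(0.6493) ≈ 49.5°.

49.5°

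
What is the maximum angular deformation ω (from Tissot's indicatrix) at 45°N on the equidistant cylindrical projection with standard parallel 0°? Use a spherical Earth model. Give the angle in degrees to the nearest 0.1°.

19.8°

Plate carrée maps x = Rλ, y = Rφ. The meridian scale is h = 1 and the parallel scale is k = 1/cos φ = sec φ.
At 45°: h = 1.000, k = 1.414; principal scales a = 1.414, b = 1.000.
sin(ω/2) = (a − b)/(a + b) = 0.4142/2.414 = 0.1716, so ω = 2 arcsin(0.1716) ≈ 19.8°.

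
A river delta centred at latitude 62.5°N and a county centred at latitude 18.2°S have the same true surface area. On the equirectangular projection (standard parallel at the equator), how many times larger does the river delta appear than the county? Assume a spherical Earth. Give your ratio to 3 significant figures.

Plate carrée maps x = Rλ, y = Rφ. The meridian scale is h = 1 and the parallel scale is k = 1/cos φ = sec φ.
Areal scale at 62.5°: h·k = 1.000 × 2.166 = 2.166.
Areal scale at 18.2°: h·k = 1.000 × 1.053 = 1.053.
Ratio = 2.166/1.053 ≈ 2.06.

2.06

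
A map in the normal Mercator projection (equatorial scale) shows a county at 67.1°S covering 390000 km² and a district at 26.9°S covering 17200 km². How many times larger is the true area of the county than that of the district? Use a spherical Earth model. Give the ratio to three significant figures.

Mercator's areal exaggeration is sec²φ; hence true area = (apparent area) · cos²φ.
True area of county: 390000 × cos²(67.1°) = 390000 × 0.1514 = 59050 km².
True area of district: 17200 × cos²(26.9°) = 17200 × 0.7953 = 13680 km².
Ratio = 59050 / 13680 ≈ 4.32.

4.32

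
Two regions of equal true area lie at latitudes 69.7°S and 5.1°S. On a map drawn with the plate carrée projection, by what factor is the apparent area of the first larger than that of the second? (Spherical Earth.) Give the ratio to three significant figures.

2.87

For the equirectangular projection with φ₀ = 0 (plate carrée), h = 1 along meridians and k = sec φ along parallels.
Areal scale at 69.7°: h·k = 1.000 × 2.882 = 2.882.
Areal scale at 5.1°: h·k = 1.000 × 1.004 = 1.004.
Ratio = 2.882/1.004 ≈ 2.87.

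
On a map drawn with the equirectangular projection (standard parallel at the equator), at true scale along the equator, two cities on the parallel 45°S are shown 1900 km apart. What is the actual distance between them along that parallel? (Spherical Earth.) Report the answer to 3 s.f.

Plate carrée maps x = Rλ, y = Rφ. The meridian scale is h = 1 and the parallel scale is k = 1/cos φ = sec φ.
Along the parallel at 45°, map distances are exaggerated by k = sec 45° = 1.414.
True distance = 1900 / 1.414 = 1900 × cos 45° ≈ 1340 km.

1340 km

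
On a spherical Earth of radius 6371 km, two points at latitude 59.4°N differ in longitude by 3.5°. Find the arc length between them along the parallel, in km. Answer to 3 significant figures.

198 km

Arc length along a parallel = R cos φ · Δλ (with Δλ in radians).
= 6371 × cos 59.4° × (3.5° × π/180) = 6371 × 0.5090 × 0.06109 ≈ 198 km.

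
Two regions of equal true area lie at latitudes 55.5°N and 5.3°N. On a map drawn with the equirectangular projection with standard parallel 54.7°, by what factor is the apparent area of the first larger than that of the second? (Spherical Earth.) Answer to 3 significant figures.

1.76

In the equirectangular projection with standard parallel φ₀ = 54.7° (x = Rλ cos φ₀, y = Rφ), meridians are true-scale (h = 1) and the parallel scale is k = cos φ₀ / cos φ.
Areal scale at 55.5°: h·k = 1.000 × 1.020 = 1.020.
Areal scale at 5.3°: h·k = 1.000 × 0.5803 = 0.5803.
Ratio = 1.020/0.5803 ≈ 1.76.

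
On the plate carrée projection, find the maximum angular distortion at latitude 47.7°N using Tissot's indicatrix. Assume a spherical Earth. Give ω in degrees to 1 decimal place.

22.5°

In the plate carrée (x = Rλ, y = Rφ), meridians are true-scale (h = 1) and parallels are stretched by k = sec φ.
At 47.7°: h = 1.000, k = 1.486; principal scales a = 1.486, b = 1.000.
sin(ω/2) = (a − b)/(a + b) = 0.4859/2.486 = 0.1954, so ω = 2 arcsin(0.1954) ≈ 22.5°.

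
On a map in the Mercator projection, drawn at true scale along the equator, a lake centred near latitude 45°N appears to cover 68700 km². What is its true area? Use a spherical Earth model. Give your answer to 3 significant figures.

34400 km²

For Mercator, h = k = sec φ (a conformal cylindrical projection has a single point scale, 1/cos φ).
Areal scale = k² = sec²φ = 1/cos²(45°) = 1/0.7071² = 2.000.
True area = apparent / (areal scale) = 68700 / 2.000 ≈ 34400 km².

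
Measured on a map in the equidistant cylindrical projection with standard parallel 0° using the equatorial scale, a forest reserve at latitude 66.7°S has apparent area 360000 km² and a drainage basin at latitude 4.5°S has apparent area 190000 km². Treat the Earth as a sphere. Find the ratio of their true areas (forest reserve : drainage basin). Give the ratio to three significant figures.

0.752

Plate carrée has h = 1 and k = sec φ, giving areal scale sec φ; true area = (apparent area) · cos φ.
True area of forest reserve: 360000 × cos(66.7°) = 360000 × 0.3955 = 142400 km².
True area of drainage basin: 190000 × cos(4.5°) = 190000 × 0.9969 = 189400 km².
Ratio = 142400 / 189400 ≈ 0.752.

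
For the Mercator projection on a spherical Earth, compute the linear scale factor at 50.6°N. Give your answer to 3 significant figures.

For Mercator, h = k = sec φ (a conformal cylindrical projection has a single point scale, 1/cos φ).
k = 1/cos 50.6° = 1/0.6347 = 1.575.

1.58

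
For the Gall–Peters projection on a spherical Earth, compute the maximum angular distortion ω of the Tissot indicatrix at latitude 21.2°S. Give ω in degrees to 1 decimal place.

31.3°

Gall–Peters is a cylindrical equal-area projection with standard parallels at ±45°. For cylindrical equal-area with standard parallel φ₀, h = cos φ / cos φ₀ and k = cos φ₀ / cos φ, so h·k = 1.
At 21.2°: h = 1.319, k = 0.7584; principal scales a = 1.319, b = 0.7584.
sin(ω/2) = (a − b)/(a + b) = 0.5601/2.077 = 0.2697, so ω = 2 arcsin(0.2697) ≈ 31.3°.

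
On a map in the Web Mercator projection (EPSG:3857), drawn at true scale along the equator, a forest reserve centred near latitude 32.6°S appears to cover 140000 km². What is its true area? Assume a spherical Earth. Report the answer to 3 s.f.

99400 km²

For Mercator, h = k = sec φ (a conformal cylindrical projection has a single point scale, 1/cos φ).
Areal scale = k² = sec²φ = 1/cos²(32.6°) = 1/0.8425² = 1.409.
True area = apparent / (areal scale) = 140000 / 1.409 ≈ 99400 km².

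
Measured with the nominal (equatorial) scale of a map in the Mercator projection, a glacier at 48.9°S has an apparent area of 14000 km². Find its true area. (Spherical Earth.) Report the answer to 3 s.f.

6050 km²

Mercator is conformal, so the point scale is isotropic: h = k = sec φ = 1/cos φ.
Areal scale = k² = sec²φ = 1/cos²(48.9°) = 1/0.6574² = 2.314.
True area = apparent / (areal scale) = 14000 / 2.314 ≈ 6050 km².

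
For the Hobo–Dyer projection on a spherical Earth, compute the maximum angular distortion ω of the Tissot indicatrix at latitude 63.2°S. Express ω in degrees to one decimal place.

61.6°

Hobo–Dyer is a cylindrical equal-area projection with standard parallels at ±37.5°. A cylindrical equal-area projection with standard parallel φ₀ has meridian scale h = cos φ / cos φ₀ and parallel scale k = cos φ₀ / cos φ (so areas are preserved, h·k = 1).
At 63.2°: h = 0.5683, k = 1.760; principal scales a = 1.760, b = 0.5683.
sin(ω/2) = (a − b)/(a + b) = 1.191/2.328 = 0.5117, so ω = 2 arcsin(0.5117) ≈ 61.6°.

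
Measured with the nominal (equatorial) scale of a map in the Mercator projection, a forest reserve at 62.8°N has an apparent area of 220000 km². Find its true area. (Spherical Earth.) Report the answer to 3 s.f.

For Mercator, h = k = sec φ (a conformal cylindrical projection has a single point scale, 1/cos φ).
Areal scale = k² = sec²φ = 1/cos²(62.8°) = 1/0.4571² = 4.786.
True area = apparent / (areal scale) = 220000 / 4.786 ≈ 46000 km².

46000 km²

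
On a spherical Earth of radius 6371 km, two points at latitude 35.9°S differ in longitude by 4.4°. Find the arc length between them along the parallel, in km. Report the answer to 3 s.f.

396 km

Arc length along a parallel = R cos φ · Δλ (with Δλ in radians).
= 6371 × cos 35.9° × (4.4° × π/180) = 6371 × 0.8100 × 0.07679 ≈ 396 km.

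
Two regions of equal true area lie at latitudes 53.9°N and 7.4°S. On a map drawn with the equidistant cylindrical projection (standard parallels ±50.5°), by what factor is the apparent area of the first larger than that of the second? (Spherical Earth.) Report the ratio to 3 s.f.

In the equirectangular projection with standard parallel φ₀ = 50.5° (x = Rλ cos φ₀, y = Rφ), meridians are true-scale (h = 1) and the parallel scale is k = cos φ₀ / cos φ.
Areal scale at 53.9°: h·k = 1.000 × 1.080 = 1.080.
Areal scale at 7.4°: h·k = 1.000 × 0.6414 = 0.6414.
Ratio = 1.080/0.6414 ≈ 1.68.

1.68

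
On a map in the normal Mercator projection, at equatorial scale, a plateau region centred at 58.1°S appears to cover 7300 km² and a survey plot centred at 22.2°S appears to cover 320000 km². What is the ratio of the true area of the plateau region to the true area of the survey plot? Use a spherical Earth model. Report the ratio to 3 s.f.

Since Mercator area scale is 1/cos²φ, the true area equals the apparent area multiplied by cos²φ.
True area of plateau region: 7300 × cos²(58.1°) = 7300 × 0.2792 = 2039 km².
True area of survey plot: 320000 × cos²(22.2°) = 320000 × 0.8572 = 274300 km².
Ratio = 2039 / 274300 ≈ 0.00743.

0.00743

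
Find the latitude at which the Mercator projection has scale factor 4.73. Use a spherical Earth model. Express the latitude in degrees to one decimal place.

Mercator scale is k = sec φ = 1/cos φ.
1/cos φ = 4.73  ⇒  cos φ = 0.2114  ⇒  φ = arccos(0.2114) ≈ 77.8°.

77.8°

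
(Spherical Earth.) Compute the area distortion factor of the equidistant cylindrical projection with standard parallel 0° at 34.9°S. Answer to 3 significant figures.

Plate carrée maps x = Rλ, y = Rφ. The meridian scale is h = 1 and the parallel scale is k = 1/cos φ = sec φ.
Areal scale = h·k = 1 × sec φ; at 34.9°, h = 1.000, k = 1.219, so h·k = 1.219.

1.22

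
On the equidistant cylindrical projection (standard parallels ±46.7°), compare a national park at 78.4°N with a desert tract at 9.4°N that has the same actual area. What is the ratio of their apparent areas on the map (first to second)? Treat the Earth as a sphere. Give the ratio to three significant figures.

In the equirectangular projection with standard parallel φ₀ = 46.7° (x = Rλ cos φ₀, y = Rφ), meridians are true-scale (h = 1) and the parallel scale is k = cos φ₀ / cos φ.
Areal scale at 78.4°: h·k = 1.000 × 3.411 = 3.411.
Areal scale at 9.4°: h·k = 1.000 × 0.6952 = 0.6952.
Ratio = 3.411/0.6952 ≈ 4.91.

4.91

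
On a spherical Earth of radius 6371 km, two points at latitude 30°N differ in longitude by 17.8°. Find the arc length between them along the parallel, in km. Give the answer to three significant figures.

Arc length along a parallel = R cos φ · Δλ (with Δλ in radians).
= 6371 × cos 30° × (17.8° × π/180) = 6371 × 0.8660 × 0.3107 ≈ 1710 km.

1710 km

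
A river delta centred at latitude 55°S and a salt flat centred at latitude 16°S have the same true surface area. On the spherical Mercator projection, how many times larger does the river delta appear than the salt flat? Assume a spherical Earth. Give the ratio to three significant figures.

On Mercator, area is exaggerated by sec²φ = 1/cos²φ.
At 55°: sec²(55°) = 1/0.5736² = 3.040.
At 16°: sec²(16°) = 1/0.9613² = 1.082.
Ratio = 3.040/1.082 = cos²(16°)/cos²(55°) ≈ 2.81.

2.81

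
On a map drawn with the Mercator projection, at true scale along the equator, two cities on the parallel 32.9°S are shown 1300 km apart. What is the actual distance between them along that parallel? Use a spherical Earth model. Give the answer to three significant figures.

The Mercator projection is conformal; its linear scale factor is the same in every direction and equals sec φ = 1/cos φ.
Along the parallel at 32.9°, map distances are exaggerated by k = sec 32.9° = 1.191.
True distance = 1300 / 1.191 = 1300 × cos 32.9° ≈ 1090 km.

1090 km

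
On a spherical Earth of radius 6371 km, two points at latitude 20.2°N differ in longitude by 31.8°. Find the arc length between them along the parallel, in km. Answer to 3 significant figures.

3320 km

Arc length along a parallel = R cos φ · Δλ (with Δλ in radians).
= 6371 × cos 20.2° × (31.8° × π/180) = 6371 × 0.9385 × 0.5550 ≈ 3320 km.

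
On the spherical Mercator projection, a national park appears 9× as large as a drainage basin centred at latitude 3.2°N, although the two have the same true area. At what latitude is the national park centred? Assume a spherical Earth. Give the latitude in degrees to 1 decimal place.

70.6°

For equal true areas on Mercator, apparent areas scale as sec²φ, so the ratio is cos²φ₂ / cos²φ₁.
cos²φ₂ / cos²φ₁ = 9  ⇒  cos φ₁ = cos 3.2° / √9 = 0.9984/3.000 = 0.3328.
φ₁ = arccos(0.3328) ≈ 70.6°.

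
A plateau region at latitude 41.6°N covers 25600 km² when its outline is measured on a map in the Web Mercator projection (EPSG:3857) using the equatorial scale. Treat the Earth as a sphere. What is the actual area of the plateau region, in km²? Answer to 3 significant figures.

The Mercator projection is conformal; its linear scale factor is the same in every direction and equals sec φ = 1/cos φ.
Areal scale = k² = sec²φ = 1/cos²(41.6°) = 1/0.7478² = 1.788.
True area = apparent / (areal scale) = 25600 / 1.788 ≈ 14300 km².

14300 km²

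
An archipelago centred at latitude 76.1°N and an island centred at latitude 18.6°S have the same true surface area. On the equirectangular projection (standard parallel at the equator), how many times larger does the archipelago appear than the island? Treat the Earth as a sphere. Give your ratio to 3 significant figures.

In the plate carrée (x = Rλ, y = Rφ), meridians are true-scale (h = 1) and parallels are stretched by k = sec φ.
Areal scale at 76.1°: h·k = 1.000 × 4.163 = 4.163.
Areal scale at 18.6°: h·k = 1.000 × 1.055 = 1.055.
Ratio = 4.163/1.055 ≈ 3.95.

3.95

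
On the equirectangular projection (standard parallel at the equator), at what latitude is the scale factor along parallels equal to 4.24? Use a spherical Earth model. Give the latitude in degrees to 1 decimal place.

76.4°

Plate carrée: h = 1, k = sec φ along parallels.
sec φ = 4.24  ⇒  cos φ = 0.2358  ⇒  φ ≈ 76.4°.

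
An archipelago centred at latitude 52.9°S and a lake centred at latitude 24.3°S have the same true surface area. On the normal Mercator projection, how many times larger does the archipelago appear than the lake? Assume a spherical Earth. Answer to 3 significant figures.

2.28

On Mercator, area is exaggerated by sec²φ = 1/cos²φ.
At 52.9°: sec²(52.9°) = 1/0.6032² = 2.748.
At 24.3°: sec²(24.3°) = 1/0.9114² = 1.204.
Ratio = 2.748/1.204 = cos²(24.3°)/cos²(52.9°) ≈ 2.28.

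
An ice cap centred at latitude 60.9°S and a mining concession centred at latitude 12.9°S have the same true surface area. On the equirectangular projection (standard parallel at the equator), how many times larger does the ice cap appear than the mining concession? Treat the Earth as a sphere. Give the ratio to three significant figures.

Plate carrée maps x = Rλ, y = Rφ. The meridian scale is h = 1 and the parallel scale is k = 1/cos φ = sec φ.
Areal scale at 60.9°: h·k = 1.000 × 2.056 = 2.056.
Areal scale at 12.9°: h·k = 1.000 × 1.026 = 1.026.
Ratio = 2.056/1.026 ≈ 2.00.

2.00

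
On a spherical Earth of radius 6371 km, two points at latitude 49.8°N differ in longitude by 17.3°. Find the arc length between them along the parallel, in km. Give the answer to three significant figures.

1240 km

Arc length along a parallel = R cos φ · Δλ (with Δλ in radians).
= 6371 × cos 49.8° × (17.3° × π/180) = 6371 × 0.6455 × 0.3019 ≈ 1240 km.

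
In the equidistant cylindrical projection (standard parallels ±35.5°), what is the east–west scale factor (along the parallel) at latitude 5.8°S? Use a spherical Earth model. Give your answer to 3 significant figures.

0.818

The equidistant cylindrical projection with φ₀ = 35.5° has h = 1 (meridians true) and k = cos φ₀ / cos φ along parallels.
k = cos 35.5° / cos 5.8° = 0.8141/0.9949 = 0.8183.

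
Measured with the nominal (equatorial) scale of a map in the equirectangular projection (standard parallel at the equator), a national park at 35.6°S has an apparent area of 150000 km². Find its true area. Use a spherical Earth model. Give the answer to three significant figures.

For the equirectangular projection with φ₀ = 0 (plate carrée), h = 1 along meridians and k = sec φ along parallels.
Areal scale = h·k = 1 × sec φ; at 35.6°, h = 1.000, k = 1.230, so h·k = 1.230.
True area = apparent / (areal scale) = 150000 / 1.230 ≈ 122000 km².

122000 km²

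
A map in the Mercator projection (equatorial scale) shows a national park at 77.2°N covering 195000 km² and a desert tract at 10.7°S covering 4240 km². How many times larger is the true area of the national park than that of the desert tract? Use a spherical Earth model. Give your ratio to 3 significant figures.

2.34

On Mercator the areal scale is sec²φ, so true area = apparent × cos²φ.
True area of national park: 195000 × cos²(77.2°) = 195000 × 0.04908 = 9571 km².
True area of desert tract: 4240 × cos²(10.7°) = 4240 × 0.9655 = 4094 km².
Ratio = 9571 / 4094 ≈ 2.34.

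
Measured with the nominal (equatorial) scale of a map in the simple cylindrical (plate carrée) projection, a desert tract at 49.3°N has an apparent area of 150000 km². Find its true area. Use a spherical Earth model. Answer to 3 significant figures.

In the plate carrée (x = Rλ, y = Rφ), meridians are true-scale (h = 1) and parallels are stretched by k = sec φ.
Areal scale = h·k = 1 × sec φ; at 49.3°, h = 1.000, k = 1.534, so h·k = 1.534.
True area = apparent / (areal scale) = 150000 / 1.534 ≈ 97800 km².

97800 km²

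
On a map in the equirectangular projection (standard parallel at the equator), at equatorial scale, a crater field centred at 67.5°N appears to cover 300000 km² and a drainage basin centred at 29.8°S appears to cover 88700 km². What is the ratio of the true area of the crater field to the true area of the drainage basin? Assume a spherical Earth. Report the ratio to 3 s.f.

1.49

On the plate carrée, areal scale = h·k = 1 × sec φ, so true area = apparent × cos φ.
True area of crater field: 300000 × cos(67.5°) = 300000 × 0.3827 = 114800 km².
True area of drainage basin: 88700 × cos(29.8°) = 88700 × 0.8678 = 76970 km².
Ratio = 114800 / 76970 ≈ 1.49.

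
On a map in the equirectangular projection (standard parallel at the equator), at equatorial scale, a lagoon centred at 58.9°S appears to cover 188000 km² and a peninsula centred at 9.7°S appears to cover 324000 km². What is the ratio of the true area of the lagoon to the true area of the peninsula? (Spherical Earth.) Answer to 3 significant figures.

0.304

Plate carrée has h = 1 and k = sec φ, giving areal scale sec φ; true area = (apparent area) · cos φ.
True area of lagoon: 188000 × cos(58.9°) = 188000 × 0.5165 = 97110 km².
True area of peninsula: 324000 × cos(9.7°) = 324000 × 0.9857 = 319400 km².
Ratio = 97110 / 319400 ≈ 0.304.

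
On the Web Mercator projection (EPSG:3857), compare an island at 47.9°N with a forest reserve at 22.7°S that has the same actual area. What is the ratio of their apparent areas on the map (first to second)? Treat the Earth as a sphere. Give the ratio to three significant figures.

1.89

On Mercator, area is exaggerated by sec²φ = 1/cos²φ.
At 47.9°: sec²(47.9°) = 1/0.6704² = 2.225.
At 22.7°: sec²(22.7°) = 1/0.9225² = 1.175.
Ratio = 2.225/1.175 = cos²(22.7°)/cos²(47.9°) ≈ 1.89.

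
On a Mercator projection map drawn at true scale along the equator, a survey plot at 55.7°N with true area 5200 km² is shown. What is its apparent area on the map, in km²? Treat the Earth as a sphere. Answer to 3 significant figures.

16400 km²

For Mercator, h = k = sec φ (a conformal cylindrical projection has a single point scale, 1/cos φ).
Areal scale = k² = sec²φ = 1/cos²(55.7°) = 1/0.5635² = 3.149.
Apparent area = 5200 × 3.149 ≈ 16400 km².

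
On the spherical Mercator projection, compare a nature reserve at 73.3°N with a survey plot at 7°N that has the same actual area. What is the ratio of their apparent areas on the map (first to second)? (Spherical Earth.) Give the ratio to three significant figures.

On Mercator, area is exaggerated by sec²φ = 1/cos²φ.
At 73.3°: sec²(73.3°) = 1/0.2874² = 12.11.
At 7°: sec²(7°) = 1/0.9925² = 1.015.
Ratio = 12.11/1.015 = cos²(7°)/cos²(73.3°) ≈ 11.9.

11.9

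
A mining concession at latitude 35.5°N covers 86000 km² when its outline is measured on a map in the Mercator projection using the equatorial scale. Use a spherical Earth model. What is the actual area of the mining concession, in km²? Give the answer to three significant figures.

57000 km²

Mercator is conformal, so the point scale is isotropic: h = k = sec φ = 1/cos φ.
Areal scale = k² = sec²φ = 1/cos²(35.5°) = 1/0.8141² = 1.509.
True area = apparent / (areal scale) = 86000 / 1.509 ≈ 57000 km².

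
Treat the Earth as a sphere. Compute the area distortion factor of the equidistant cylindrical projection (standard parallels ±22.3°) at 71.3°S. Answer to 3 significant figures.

2.89

With standard parallel φ₀ = 22.3°, the equirectangular projection gives x = Rλ cos φ₀, y = Rφ, so h = 1 and k = cos 22.3° / cos φ.
Areal scale = h·k = 1 × cos φ₀ / cos φ; at 71.3°, h = 1.000, k = 2.886, so h·k = 2.886.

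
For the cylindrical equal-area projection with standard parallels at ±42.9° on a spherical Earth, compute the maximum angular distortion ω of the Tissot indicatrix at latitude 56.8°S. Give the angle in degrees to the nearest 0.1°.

For cylindrical equal-area with standard parallel φ₀, h = cos φ / cos φ₀ and k = cos φ₀ / cos φ, so h·k = 1.
At 56.8°: h = 0.7475, k = 1.338; principal scales a = 1.338, b = 0.7475.
sin(ω/2) = (a − b)/(a + b) = 0.5903/2.085 = 0.2831, so ω = 2 arcsin(0.2831) ≈ 32.9°.

32.9°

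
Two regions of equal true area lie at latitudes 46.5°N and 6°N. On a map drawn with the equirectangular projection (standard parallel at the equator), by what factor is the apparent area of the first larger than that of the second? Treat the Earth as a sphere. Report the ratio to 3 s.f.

For the equirectangular projection with φ₀ = 0 (plate carrée), h = 1 along meridians and k = sec φ along parallels.
Areal scale at 46.5°: h·k = 1.000 × 1.453 = 1.453.
Areal scale at 6°: h·k = 1.000 × 1.006 = 1.006.
Ratio = 1.453/1.006 ≈ 1.44.

1.44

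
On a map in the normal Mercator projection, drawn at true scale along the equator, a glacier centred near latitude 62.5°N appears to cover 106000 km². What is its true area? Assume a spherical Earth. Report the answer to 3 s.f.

22600 km²

The Mercator projection is conformal; its linear scale factor is the same in every direction and equals sec φ = 1/cos φ.
Areal scale = k² = sec²φ = 1/cos²(62.5°) = 1/0.4617² = 4.690.
True area = apparent / (areal scale) = 106000 / 4.690 ≈ 22600 km².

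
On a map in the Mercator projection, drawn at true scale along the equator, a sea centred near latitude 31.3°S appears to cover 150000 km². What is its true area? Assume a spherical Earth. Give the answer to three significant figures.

For Mercator, h = k = sec φ (a conformal cylindrical projection has a single point scale, 1/cos φ).
Areal scale = k² = sec²φ = 1/cos²(31.3°) = 1/0.8545² = 1.370.
True area = apparent / (areal scale) = 150000 / 1.370 ≈ 110000 km².

110000 km²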